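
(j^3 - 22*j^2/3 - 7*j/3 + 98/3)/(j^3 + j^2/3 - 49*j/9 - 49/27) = 9*(j^2 - 5*j - 14)/(9*j^2 + 24*j + 7)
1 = 1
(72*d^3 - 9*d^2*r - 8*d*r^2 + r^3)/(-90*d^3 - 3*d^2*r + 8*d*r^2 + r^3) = (-24*d^2 - 5*d*r + r^2)/(30*d^2 + 11*d*r + r^2)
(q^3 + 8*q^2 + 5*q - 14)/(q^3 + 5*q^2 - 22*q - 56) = (q - 1)/(q - 4)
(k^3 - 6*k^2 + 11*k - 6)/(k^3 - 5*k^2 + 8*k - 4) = (k - 3)/(k - 2)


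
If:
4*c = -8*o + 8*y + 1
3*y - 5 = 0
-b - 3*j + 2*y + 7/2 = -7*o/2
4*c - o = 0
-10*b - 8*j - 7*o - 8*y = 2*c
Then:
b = -9455/1188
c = 43/108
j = 8065/1188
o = 43/27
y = 5/3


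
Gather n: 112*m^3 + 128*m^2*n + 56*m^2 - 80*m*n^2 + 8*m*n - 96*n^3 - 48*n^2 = 112*m^3 + 56*m^2 - 96*n^3 + n^2*(-80*m - 48) + n*(128*m^2 + 8*m)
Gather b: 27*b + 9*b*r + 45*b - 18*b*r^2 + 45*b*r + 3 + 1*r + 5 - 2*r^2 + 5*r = b*(-18*r^2 + 54*r + 72) - 2*r^2 + 6*r + 8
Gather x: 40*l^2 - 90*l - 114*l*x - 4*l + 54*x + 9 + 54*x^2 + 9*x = 40*l^2 - 94*l + 54*x^2 + x*(63 - 114*l) + 9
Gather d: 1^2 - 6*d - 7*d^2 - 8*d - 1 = -7*d^2 - 14*d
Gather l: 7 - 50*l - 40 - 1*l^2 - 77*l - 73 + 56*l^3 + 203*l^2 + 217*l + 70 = 56*l^3 + 202*l^2 + 90*l - 36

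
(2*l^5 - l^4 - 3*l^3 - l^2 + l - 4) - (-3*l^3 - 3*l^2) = 2*l^5 - l^4 + 2*l^2 + l - 4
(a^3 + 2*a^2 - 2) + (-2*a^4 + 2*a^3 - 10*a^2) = -2*a^4 + 3*a^3 - 8*a^2 - 2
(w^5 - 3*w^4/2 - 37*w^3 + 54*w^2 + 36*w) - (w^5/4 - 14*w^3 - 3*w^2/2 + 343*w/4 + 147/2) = 3*w^5/4 - 3*w^4/2 - 23*w^3 + 111*w^2/2 - 199*w/4 - 147/2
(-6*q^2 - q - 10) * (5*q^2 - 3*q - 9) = -30*q^4 + 13*q^3 + 7*q^2 + 39*q + 90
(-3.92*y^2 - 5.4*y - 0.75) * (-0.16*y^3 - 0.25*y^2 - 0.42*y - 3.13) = 0.6272*y^5 + 1.844*y^4 + 3.1164*y^3 + 14.7251*y^2 + 17.217*y + 2.3475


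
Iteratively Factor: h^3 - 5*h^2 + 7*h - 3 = (h - 3)*(h^2 - 2*h + 1) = (h - 3)*(h - 1)*(h - 1)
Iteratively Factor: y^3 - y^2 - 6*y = (y + 2)*(y^2 - 3*y) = (y - 3)*(y + 2)*(y)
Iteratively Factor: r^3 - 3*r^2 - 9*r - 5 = (r + 1)*(r^2 - 4*r - 5) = (r - 5)*(r + 1)*(r + 1)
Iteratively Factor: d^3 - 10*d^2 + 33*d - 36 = (d - 3)*(d^2 - 7*d + 12) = (d - 3)^2*(d - 4)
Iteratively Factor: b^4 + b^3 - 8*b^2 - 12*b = (b + 2)*(b^3 - b^2 - 6*b) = (b - 3)*(b + 2)*(b^2 + 2*b) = b*(b - 3)*(b + 2)*(b + 2)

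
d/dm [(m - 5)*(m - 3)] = 2*m - 8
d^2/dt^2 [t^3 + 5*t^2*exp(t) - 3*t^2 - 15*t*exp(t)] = 5*t^2*exp(t) + 5*t*exp(t) + 6*t - 20*exp(t) - 6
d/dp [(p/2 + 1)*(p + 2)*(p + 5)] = 3*(p/2 + 1)*(p + 4)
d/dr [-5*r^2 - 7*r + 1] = -10*r - 7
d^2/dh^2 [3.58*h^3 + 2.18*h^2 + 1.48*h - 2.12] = 21.48*h + 4.36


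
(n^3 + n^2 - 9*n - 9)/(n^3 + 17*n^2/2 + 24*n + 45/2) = 2*(n^2 - 2*n - 3)/(2*n^2 + 11*n + 15)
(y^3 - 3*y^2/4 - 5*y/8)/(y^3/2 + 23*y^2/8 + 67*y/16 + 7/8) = 2*y*(8*y^2 - 6*y - 5)/(8*y^3 + 46*y^2 + 67*y + 14)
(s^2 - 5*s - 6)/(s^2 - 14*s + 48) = (s + 1)/(s - 8)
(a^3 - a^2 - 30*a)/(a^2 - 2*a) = (a^2 - a - 30)/(a - 2)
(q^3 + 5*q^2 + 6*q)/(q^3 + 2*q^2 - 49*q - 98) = q*(q + 3)/(q^2 - 49)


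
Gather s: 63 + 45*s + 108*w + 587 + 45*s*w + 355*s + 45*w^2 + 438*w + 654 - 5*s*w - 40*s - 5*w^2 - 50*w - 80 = s*(40*w + 360) + 40*w^2 + 496*w + 1224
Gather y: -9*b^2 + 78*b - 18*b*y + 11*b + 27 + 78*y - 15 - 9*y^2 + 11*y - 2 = -9*b^2 + 89*b - 9*y^2 + y*(89 - 18*b) + 10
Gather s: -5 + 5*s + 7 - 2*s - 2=3*s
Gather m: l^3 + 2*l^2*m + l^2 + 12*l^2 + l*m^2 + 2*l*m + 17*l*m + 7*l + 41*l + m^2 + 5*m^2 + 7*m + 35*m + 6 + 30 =l^3 + 13*l^2 + 48*l + m^2*(l + 6) + m*(2*l^2 + 19*l + 42) + 36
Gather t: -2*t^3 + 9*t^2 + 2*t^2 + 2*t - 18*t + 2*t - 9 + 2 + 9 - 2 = -2*t^3 + 11*t^2 - 14*t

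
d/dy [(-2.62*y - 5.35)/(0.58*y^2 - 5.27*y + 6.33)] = (1.5196*y^2 + 6.206*y - 44.7791)/(0.3364*y^4 - 6.1132*y^3 + 35.1157*y^2 - 66.7182*y + 40.0689)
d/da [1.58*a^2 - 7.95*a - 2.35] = 3.16*a - 7.95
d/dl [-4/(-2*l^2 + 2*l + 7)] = 8*(1 - 2*l)/(-2*l^2 + 2*l + 7)^2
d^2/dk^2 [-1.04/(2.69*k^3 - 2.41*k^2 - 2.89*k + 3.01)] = ((16.7856*k - 5.0128)*(2.69*k^3 - 2.41*k^2 - 2.89*k + 3.01) - 1.04*(-16.14*k^2 + 9.64*k + 5.78)*(-8.07*k^2 + 4.82*k + 2.89))/(2.69*k^3 - 2.41*k^2 - 2.89*k + 3.01)^3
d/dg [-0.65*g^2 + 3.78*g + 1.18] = 3.78 - 1.3*g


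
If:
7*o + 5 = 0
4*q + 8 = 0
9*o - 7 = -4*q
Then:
No Solution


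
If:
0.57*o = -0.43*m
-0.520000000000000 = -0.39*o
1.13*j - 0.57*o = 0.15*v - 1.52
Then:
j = 0.132743362831858*v - 0.672566371681416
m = -1.77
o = 1.33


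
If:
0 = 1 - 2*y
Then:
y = 1/2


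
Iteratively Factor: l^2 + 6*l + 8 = (l + 2)*(l + 4)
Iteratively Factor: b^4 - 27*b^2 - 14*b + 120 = (b + 4)*(b^3 - 4*b^2 - 11*b + 30) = (b - 5)*(b + 4)*(b^2 + b - 6) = (b - 5)*(b + 3)*(b + 4)*(b - 2)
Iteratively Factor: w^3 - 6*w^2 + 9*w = (w - 3)*(w^2 - 3*w) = w*(w - 3)*(w - 3)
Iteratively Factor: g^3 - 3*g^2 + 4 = (g - 2)*(g^2 - g - 2) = (g - 2)^2*(g + 1)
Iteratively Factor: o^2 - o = (o)*(o - 1)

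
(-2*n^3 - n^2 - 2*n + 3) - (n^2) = -2*n^3 - 2*n^2 - 2*n + 3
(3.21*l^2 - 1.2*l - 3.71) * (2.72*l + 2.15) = 8.7312*l^3 + 3.6375*l^2 - 12.6712*l - 7.9765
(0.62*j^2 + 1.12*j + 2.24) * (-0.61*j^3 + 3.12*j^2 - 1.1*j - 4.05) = -0.3782*j^5 + 1.2512*j^4 + 1.446*j^3 + 3.2458*j^2 - 7.0*j - 9.072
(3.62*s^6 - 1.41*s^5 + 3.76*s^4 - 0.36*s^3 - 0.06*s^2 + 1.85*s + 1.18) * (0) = 0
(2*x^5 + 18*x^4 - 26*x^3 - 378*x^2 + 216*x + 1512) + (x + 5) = 2*x^5 + 18*x^4 - 26*x^3 - 378*x^2 + 217*x + 1517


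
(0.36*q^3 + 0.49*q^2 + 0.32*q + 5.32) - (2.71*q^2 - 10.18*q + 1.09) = 0.36*q^3 - 2.22*q^2 + 10.5*q + 4.23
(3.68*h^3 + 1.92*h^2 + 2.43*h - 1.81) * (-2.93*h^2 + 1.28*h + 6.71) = -10.7824*h^5 - 0.9152*h^4 + 20.0305*h^3 + 21.2969*h^2 + 13.9885*h - 12.1451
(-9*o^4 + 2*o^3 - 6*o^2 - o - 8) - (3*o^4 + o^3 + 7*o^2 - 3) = -12*o^4 + o^3 - 13*o^2 - o - 5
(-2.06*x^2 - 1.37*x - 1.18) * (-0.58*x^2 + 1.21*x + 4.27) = 1.1948*x^4 - 1.698*x^3 - 9.7695*x^2 - 7.2777*x - 5.0386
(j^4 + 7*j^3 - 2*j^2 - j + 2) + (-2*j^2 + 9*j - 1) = j^4 + 7*j^3 - 4*j^2 + 8*j + 1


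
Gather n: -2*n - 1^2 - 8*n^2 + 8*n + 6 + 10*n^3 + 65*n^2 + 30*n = 10*n^3 + 57*n^2 + 36*n + 5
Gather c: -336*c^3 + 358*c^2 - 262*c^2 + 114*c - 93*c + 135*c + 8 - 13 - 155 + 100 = -336*c^3 + 96*c^2 + 156*c - 60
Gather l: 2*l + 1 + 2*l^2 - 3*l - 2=2*l^2 - l - 1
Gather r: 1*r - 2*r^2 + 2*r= -2*r^2 + 3*r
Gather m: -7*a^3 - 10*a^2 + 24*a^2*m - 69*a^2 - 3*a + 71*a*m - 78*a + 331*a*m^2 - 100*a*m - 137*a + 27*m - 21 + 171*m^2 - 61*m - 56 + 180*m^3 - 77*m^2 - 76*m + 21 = -7*a^3 - 79*a^2 - 218*a + 180*m^3 + m^2*(331*a + 94) + m*(24*a^2 - 29*a - 110) - 56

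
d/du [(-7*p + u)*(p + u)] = -6*p + 2*u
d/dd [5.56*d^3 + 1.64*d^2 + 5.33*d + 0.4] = 16.68*d^2 + 3.28*d + 5.33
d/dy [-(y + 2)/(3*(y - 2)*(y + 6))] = (y^2 + 4*y + 20)/(3*(y^4 + 8*y^3 - 8*y^2 - 96*y + 144))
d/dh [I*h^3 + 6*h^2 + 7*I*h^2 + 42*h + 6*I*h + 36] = 3*I*h^2 + h*(12 + 14*I) + 42 + 6*I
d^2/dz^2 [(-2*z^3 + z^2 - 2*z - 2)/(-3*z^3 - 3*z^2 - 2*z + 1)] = 2*(-27*z^6 + 18*z^5 + 216*z^4 + 149*z^3 + 105*z^2 + 78*z + 17)/(27*z^9 + 81*z^8 + 135*z^7 + 108*z^6 + 36*z^5 - 27*z^4 - 19*z^3 - 3*z^2 + 6*z - 1)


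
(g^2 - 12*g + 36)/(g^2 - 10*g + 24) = (g - 6)/(g - 4)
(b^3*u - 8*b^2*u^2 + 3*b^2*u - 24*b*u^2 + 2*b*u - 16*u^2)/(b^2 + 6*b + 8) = u*(b^2 - 8*b*u + b - 8*u)/(b + 4)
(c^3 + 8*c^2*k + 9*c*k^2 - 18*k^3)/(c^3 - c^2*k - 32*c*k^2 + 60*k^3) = (c^2 + 2*c*k - 3*k^2)/(c^2 - 7*c*k + 10*k^2)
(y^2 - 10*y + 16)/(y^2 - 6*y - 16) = (y - 2)/(y + 2)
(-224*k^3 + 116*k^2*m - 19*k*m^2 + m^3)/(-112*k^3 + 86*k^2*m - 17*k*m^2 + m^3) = (4*k - m)/(2*k - m)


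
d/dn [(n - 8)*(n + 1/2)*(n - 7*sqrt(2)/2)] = 3*n^2 - 15*n - 7*sqrt(2)*n - 4 + 105*sqrt(2)/4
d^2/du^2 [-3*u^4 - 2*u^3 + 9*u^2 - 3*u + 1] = -36*u^2 - 12*u + 18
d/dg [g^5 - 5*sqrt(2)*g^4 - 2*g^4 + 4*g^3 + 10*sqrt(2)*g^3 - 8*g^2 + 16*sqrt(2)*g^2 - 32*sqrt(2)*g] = 5*g^4 - 20*sqrt(2)*g^3 - 8*g^3 + 12*g^2 + 30*sqrt(2)*g^2 - 16*g + 32*sqrt(2)*g - 32*sqrt(2)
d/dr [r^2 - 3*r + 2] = 2*r - 3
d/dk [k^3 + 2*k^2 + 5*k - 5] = 3*k^2 + 4*k + 5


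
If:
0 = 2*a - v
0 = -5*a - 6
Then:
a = -6/5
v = -12/5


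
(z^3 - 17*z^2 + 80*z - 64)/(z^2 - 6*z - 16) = (z^2 - 9*z + 8)/(z + 2)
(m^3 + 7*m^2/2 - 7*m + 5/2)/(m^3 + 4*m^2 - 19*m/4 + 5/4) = 2*(m - 1)/(2*m - 1)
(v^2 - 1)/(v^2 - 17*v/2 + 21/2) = 2*(v^2 - 1)/(2*v^2 - 17*v + 21)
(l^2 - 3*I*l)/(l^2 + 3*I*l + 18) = l/(l + 6*I)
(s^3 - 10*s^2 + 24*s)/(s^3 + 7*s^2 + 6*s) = (s^2 - 10*s + 24)/(s^2 + 7*s + 6)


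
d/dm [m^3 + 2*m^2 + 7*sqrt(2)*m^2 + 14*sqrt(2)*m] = 3*m^2 + 4*m + 14*sqrt(2)*m + 14*sqrt(2)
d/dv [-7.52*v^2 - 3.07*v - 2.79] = -15.04*v - 3.07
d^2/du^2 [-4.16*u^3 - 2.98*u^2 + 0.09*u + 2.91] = -24.96*u - 5.96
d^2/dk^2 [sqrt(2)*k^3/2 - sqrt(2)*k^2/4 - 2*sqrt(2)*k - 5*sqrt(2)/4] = sqrt(2)*(6*k - 1)/2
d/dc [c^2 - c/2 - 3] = 2*c - 1/2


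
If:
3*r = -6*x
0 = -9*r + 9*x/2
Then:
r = 0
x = 0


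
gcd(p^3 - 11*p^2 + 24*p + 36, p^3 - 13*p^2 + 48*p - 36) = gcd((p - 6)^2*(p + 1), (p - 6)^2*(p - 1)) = p^2 - 12*p + 36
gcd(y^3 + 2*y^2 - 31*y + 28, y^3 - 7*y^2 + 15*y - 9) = y - 1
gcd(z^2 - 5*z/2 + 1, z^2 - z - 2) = z - 2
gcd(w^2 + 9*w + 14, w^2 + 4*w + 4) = w + 2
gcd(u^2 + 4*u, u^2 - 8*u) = u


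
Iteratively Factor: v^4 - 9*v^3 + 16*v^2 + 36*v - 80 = (v - 4)*(v^3 - 5*v^2 - 4*v + 20) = (v - 4)*(v - 2)*(v^2 - 3*v - 10) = (v - 5)*(v - 4)*(v - 2)*(v + 2)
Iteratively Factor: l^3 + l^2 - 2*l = (l - 1)*(l^2 + 2*l) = l*(l - 1)*(l + 2)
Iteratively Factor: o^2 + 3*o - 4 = (o + 4)*(o - 1)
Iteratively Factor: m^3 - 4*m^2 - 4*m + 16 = (m + 2)*(m^2 - 6*m + 8) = (m - 4)*(m + 2)*(m - 2)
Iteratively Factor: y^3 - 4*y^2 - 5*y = (y)*(y^2 - 4*y - 5) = y*(y - 5)*(y + 1)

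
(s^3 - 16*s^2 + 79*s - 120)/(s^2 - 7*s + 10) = (s^2 - 11*s + 24)/(s - 2)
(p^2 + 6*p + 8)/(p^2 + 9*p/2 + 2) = 2*(p + 2)/(2*p + 1)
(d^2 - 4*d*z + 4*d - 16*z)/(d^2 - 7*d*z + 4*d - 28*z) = (-d + 4*z)/(-d + 7*z)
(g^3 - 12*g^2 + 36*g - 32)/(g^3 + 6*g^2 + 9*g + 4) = (g^3 - 12*g^2 + 36*g - 32)/(g^3 + 6*g^2 + 9*g + 4)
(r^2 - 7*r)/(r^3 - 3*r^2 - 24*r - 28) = r/(r^2 + 4*r + 4)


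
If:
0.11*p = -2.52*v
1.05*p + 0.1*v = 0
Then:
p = 0.00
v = 0.00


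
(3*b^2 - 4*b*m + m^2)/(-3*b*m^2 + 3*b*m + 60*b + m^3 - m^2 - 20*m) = (-b + m)/(m^2 - m - 20)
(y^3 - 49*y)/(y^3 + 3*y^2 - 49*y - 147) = y/(y + 3)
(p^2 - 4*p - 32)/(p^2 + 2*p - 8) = (p - 8)/(p - 2)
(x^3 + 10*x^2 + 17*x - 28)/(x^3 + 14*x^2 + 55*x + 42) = (x^2 + 3*x - 4)/(x^2 + 7*x + 6)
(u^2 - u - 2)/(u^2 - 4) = (u + 1)/(u + 2)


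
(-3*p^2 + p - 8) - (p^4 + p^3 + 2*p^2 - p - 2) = -p^4 - p^3 - 5*p^2 + 2*p - 6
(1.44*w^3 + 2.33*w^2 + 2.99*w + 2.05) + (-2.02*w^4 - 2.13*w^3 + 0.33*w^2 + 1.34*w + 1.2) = -2.02*w^4 - 0.69*w^3 + 2.66*w^2 + 4.33*w + 3.25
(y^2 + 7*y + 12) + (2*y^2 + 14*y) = 3*y^2 + 21*y + 12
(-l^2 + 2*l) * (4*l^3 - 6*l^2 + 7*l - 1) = -4*l^5 + 14*l^4 - 19*l^3 + 15*l^2 - 2*l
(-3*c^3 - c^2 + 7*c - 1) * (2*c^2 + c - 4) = -6*c^5 - 5*c^4 + 25*c^3 + 9*c^2 - 29*c + 4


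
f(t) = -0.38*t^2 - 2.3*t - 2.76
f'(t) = -0.76*t - 2.3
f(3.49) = -15.42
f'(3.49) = -4.95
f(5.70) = -28.22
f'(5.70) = -6.63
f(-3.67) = 0.56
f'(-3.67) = 0.49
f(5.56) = -27.30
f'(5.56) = -6.53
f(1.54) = -7.20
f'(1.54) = -3.47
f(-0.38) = -1.94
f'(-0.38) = -2.01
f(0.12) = -3.04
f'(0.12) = -2.39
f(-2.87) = 0.71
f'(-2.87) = -0.12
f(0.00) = -2.76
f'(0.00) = -2.30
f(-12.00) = -29.88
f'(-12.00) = 6.82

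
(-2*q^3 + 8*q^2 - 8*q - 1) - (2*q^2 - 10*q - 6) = -2*q^3 + 6*q^2 + 2*q + 5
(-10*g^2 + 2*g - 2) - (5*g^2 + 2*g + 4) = -15*g^2 - 6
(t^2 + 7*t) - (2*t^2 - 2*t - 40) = -t^2 + 9*t + 40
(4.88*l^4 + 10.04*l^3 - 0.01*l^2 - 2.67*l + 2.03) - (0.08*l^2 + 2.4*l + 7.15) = 4.88*l^4 + 10.04*l^3 - 0.09*l^2 - 5.07*l - 5.12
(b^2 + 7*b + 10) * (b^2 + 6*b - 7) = b^4 + 13*b^3 + 45*b^2 + 11*b - 70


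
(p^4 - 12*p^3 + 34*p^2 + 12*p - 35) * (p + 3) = p^5 - 9*p^4 - 2*p^3 + 114*p^2 + p - 105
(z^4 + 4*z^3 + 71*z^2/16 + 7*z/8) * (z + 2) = z^5 + 6*z^4 + 199*z^3/16 + 39*z^2/4 + 7*z/4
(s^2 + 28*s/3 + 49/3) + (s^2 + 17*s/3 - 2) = 2*s^2 + 15*s + 43/3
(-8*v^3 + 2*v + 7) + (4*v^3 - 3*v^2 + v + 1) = -4*v^3 - 3*v^2 + 3*v + 8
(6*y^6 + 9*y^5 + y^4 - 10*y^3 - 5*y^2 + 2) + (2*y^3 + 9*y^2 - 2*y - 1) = 6*y^6 + 9*y^5 + y^4 - 8*y^3 + 4*y^2 - 2*y + 1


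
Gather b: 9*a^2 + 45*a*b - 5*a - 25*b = 9*a^2 - 5*a + b*(45*a - 25)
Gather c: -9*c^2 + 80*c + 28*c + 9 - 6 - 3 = -9*c^2 + 108*c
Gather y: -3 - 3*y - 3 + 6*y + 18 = 3*y + 12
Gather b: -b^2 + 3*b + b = -b^2 + 4*b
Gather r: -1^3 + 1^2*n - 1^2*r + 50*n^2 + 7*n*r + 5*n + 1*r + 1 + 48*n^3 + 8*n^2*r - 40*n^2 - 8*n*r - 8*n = 48*n^3 + 10*n^2 - 2*n + r*(8*n^2 - n)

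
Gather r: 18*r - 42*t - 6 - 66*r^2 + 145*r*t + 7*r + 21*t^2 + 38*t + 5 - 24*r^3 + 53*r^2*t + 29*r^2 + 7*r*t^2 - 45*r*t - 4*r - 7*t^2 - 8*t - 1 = -24*r^3 + r^2*(53*t - 37) + r*(7*t^2 + 100*t + 21) + 14*t^2 - 12*t - 2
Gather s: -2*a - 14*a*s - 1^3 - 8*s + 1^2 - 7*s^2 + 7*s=-2*a - 7*s^2 + s*(-14*a - 1)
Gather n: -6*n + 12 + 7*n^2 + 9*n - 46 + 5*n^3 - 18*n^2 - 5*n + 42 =5*n^3 - 11*n^2 - 2*n + 8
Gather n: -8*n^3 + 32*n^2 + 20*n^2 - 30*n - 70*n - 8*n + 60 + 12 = -8*n^3 + 52*n^2 - 108*n + 72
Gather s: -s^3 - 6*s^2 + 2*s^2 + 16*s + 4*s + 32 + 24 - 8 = -s^3 - 4*s^2 + 20*s + 48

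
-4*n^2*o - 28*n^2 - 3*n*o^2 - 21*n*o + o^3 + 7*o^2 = (-4*n + o)*(n + o)*(o + 7)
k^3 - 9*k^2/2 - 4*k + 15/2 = (k - 5)*(k - 1)*(k + 3/2)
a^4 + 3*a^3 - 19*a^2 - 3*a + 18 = (a - 3)*(a - 1)*(a + 1)*(a + 6)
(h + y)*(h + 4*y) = h^2 + 5*h*y + 4*y^2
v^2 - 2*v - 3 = (v - 3)*(v + 1)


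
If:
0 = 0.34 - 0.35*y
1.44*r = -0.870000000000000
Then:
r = -0.60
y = 0.97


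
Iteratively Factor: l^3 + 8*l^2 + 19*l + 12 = (l + 1)*(l^2 + 7*l + 12) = (l + 1)*(l + 3)*(l + 4)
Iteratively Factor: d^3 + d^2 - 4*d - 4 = (d + 2)*(d^2 - d - 2) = (d + 1)*(d + 2)*(d - 2)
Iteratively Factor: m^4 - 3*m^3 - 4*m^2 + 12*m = (m)*(m^3 - 3*m^2 - 4*m + 12) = m*(m + 2)*(m^2 - 5*m + 6) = m*(m - 2)*(m + 2)*(m - 3)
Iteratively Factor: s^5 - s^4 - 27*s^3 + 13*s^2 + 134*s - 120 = (s - 5)*(s^4 + 4*s^3 - 7*s^2 - 22*s + 24) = (s - 5)*(s - 1)*(s^3 + 5*s^2 - 2*s - 24) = (s - 5)*(s - 1)*(s + 4)*(s^2 + s - 6) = (s - 5)*(s - 2)*(s - 1)*(s + 4)*(s + 3)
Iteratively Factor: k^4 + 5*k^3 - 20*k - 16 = (k + 1)*(k^3 + 4*k^2 - 4*k - 16) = (k + 1)*(k + 4)*(k^2 - 4) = (k - 2)*(k + 1)*(k + 4)*(k + 2)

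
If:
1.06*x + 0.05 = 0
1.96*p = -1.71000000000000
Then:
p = -0.87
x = -0.05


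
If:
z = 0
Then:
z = 0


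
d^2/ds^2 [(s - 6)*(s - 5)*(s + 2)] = 6*s - 18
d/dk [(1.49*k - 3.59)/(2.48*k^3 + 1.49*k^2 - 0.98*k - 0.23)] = (-7.3904*k^3 + 24.4895*k^2 + 10.6982*k - 3.8609)/(6.1504*k^6 + 7.3904*k^5 - 2.6407*k^4 - 4.0612*k^3 + 0.275*k^2 + 0.4508*k + 0.0529)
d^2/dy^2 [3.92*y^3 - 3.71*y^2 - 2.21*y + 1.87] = 23.52*y - 7.42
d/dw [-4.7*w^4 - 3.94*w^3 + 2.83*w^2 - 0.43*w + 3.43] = -18.8*w^3 - 11.82*w^2 + 5.66*w - 0.43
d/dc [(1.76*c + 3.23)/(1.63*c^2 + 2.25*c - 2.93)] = (2.8688*c^2 + 3.96*c - (1.76*c + 3.23)*(3.26*c + 2.25) - 5.1568)/(1.63*c^2 + 2.25*c - 2.93)^2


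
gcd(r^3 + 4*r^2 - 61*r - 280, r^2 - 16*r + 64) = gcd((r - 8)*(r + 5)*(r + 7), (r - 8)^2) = r - 8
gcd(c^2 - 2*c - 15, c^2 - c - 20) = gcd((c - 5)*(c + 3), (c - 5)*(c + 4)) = c - 5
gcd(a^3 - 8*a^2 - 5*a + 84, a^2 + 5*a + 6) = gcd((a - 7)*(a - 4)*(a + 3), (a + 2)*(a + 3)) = a + 3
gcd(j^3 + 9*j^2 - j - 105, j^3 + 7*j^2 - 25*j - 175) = j^2 + 12*j + 35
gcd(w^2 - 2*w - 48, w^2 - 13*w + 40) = w - 8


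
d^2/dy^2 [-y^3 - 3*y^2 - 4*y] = -6*y - 6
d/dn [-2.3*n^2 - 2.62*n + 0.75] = -4.6*n - 2.62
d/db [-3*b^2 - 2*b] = -6*b - 2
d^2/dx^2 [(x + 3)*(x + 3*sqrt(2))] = 2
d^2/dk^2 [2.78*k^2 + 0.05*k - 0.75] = 5.56000000000000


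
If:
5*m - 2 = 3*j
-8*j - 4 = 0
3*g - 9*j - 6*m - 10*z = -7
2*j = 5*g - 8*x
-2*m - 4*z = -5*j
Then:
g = -353/60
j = -1/2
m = 1/10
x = -341/96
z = -27/40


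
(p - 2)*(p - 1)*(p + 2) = p^3 - p^2 - 4*p + 4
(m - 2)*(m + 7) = m^2 + 5*m - 14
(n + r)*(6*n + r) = 6*n^2 + 7*n*r + r^2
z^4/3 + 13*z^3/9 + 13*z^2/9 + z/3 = z*(z/3 + 1/3)*(z + 1/3)*(z + 3)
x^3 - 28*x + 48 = (x - 4)*(x - 2)*(x + 6)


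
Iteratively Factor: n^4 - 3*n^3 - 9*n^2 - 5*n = (n - 5)*(n^3 + 2*n^2 + n) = (n - 5)*(n + 1)*(n^2 + n) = (n - 5)*(n + 1)^2*(n)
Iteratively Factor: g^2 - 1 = (g + 1)*(g - 1)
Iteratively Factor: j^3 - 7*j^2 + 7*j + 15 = (j + 1)*(j^2 - 8*j + 15) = (j - 3)*(j + 1)*(j - 5)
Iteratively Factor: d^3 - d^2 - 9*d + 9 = (d - 1)*(d^2 - 9) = (d - 3)*(d - 1)*(d + 3)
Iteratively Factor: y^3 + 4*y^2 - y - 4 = (y + 4)*(y^2 - 1) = (y - 1)*(y + 4)*(y + 1)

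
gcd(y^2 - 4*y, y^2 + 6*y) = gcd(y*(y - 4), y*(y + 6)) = y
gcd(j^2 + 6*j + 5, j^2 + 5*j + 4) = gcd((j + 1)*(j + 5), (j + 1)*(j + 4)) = j + 1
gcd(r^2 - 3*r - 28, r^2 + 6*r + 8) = r + 4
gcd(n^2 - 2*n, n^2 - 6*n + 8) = n - 2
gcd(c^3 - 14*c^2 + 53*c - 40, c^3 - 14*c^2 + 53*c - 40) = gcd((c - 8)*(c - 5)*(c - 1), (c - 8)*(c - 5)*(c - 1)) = c^3 - 14*c^2 + 53*c - 40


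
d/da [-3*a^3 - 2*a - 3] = -9*a^2 - 2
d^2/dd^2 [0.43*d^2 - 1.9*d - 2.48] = 0.860000000000000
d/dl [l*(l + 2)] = 2*l + 2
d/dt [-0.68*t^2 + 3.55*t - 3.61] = 3.55 - 1.36*t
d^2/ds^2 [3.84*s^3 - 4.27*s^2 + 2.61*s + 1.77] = 23.04*s - 8.54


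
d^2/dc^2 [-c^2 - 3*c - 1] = -2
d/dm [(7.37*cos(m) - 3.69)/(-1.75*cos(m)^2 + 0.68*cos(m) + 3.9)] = (-12.8975*cos(m)^2 + 12.915*cos(m) - 31.2522)*sin(m)/(3.0625*cos(m)^4 - 2.38*cos(m)^3 - 13.1876*cos(m)^2 + 5.304*cos(m) + 15.21)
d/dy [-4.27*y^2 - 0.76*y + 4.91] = -8.54*y - 0.76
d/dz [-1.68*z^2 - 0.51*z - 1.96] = -3.36*z - 0.51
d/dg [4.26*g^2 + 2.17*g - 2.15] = 8.52*g + 2.17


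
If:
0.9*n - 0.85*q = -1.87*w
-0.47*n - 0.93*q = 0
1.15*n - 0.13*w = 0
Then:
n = 0.00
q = 0.00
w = 0.00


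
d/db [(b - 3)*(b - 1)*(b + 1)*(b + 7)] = 4*b^3 + 12*b^2 - 44*b - 4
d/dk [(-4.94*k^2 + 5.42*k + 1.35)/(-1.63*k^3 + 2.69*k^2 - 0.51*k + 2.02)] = (-8.0522*k^4 + 17.6692*k^3 - 5.4589*k^2 - 27.2206*k + 11.6369)/(2.6569*k^6 - 8.7694*k^5 + 8.8987*k^4 - 9.329*k^3 + 11.1277*k^2 - 2.0604*k + 4.0804)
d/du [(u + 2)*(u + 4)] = 2*u + 6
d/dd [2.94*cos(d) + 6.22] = -2.94*sin(d)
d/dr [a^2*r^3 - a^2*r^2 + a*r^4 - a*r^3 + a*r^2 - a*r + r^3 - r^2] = 3*a^2*r^2 - 2*a^2*r + 4*a*r^3 - 3*a*r^2 + 2*a*r - a + 3*r^2 - 2*r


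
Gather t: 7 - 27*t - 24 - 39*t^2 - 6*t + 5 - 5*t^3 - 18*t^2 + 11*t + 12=-5*t^3 - 57*t^2 - 22*t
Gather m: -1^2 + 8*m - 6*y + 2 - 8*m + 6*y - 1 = 0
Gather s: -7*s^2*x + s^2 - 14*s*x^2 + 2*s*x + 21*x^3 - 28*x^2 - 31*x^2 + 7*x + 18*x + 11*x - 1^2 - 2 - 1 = s^2*(1 - 7*x) + s*(-14*x^2 + 2*x) + 21*x^3 - 59*x^2 + 36*x - 4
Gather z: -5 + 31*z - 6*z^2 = -6*z^2 + 31*z - 5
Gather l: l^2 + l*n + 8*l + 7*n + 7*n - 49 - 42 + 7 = l^2 + l*(n + 8) + 14*n - 84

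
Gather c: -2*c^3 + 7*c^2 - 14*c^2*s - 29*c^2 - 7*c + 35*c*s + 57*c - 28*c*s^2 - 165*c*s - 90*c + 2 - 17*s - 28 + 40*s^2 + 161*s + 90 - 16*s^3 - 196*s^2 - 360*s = -2*c^3 + c^2*(-14*s - 22) + c*(-28*s^2 - 130*s - 40) - 16*s^3 - 156*s^2 - 216*s + 64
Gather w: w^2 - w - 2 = w^2 - w - 2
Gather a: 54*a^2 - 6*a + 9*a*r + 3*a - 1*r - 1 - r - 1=54*a^2 + a*(9*r - 3) - 2*r - 2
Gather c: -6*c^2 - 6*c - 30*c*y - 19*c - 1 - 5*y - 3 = -6*c^2 + c*(-30*y - 25) - 5*y - 4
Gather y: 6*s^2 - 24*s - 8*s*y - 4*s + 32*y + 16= 6*s^2 - 28*s + y*(32 - 8*s) + 16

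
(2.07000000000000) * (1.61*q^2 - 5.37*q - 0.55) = 3.3327*q^2 - 11.1159*q - 1.1385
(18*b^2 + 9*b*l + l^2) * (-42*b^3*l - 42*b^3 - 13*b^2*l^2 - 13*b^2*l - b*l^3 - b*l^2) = -756*b^5*l - 756*b^5 - 612*b^4*l^2 - 612*b^4*l - 177*b^3*l^3 - 177*b^3*l^2 - 22*b^2*l^4 - 22*b^2*l^3 - b*l^5 - b*l^4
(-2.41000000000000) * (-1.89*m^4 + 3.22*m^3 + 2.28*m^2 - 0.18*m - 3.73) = 4.5549*m^4 - 7.7602*m^3 - 5.4948*m^2 + 0.4338*m + 8.9893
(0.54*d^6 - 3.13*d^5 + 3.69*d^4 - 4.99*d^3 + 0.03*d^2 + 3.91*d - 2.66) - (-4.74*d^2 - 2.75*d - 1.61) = 0.54*d^6 - 3.13*d^5 + 3.69*d^4 - 4.99*d^3 + 4.77*d^2 + 6.66*d - 1.05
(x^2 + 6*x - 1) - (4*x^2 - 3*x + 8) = -3*x^2 + 9*x - 9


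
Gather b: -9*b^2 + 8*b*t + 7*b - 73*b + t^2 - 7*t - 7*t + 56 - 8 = -9*b^2 + b*(8*t - 66) + t^2 - 14*t + 48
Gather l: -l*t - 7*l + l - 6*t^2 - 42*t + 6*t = l*(-t - 6) - 6*t^2 - 36*t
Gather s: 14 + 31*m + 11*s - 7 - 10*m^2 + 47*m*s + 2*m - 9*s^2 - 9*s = -10*m^2 + 33*m - 9*s^2 + s*(47*m + 2) + 7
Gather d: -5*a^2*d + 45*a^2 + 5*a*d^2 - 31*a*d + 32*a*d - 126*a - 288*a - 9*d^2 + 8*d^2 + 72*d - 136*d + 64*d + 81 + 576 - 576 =45*a^2 - 414*a + d^2*(5*a - 1) + d*(-5*a^2 + a) + 81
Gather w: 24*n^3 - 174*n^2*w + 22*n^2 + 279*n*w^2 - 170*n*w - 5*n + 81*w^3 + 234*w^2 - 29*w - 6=24*n^3 + 22*n^2 - 5*n + 81*w^3 + w^2*(279*n + 234) + w*(-174*n^2 - 170*n - 29) - 6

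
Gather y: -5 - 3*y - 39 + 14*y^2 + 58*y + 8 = 14*y^2 + 55*y - 36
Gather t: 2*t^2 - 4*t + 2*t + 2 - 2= 2*t^2 - 2*t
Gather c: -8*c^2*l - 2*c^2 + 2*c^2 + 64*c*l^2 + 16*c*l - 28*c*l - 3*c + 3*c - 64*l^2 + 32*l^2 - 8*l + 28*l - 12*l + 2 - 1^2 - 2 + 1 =-8*c^2*l + c*(64*l^2 - 12*l) - 32*l^2 + 8*l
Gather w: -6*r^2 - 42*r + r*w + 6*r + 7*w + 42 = -6*r^2 - 36*r + w*(r + 7) + 42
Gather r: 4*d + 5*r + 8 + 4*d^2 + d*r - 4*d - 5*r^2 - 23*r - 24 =4*d^2 - 5*r^2 + r*(d - 18) - 16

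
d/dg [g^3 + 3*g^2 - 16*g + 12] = 3*g^2 + 6*g - 16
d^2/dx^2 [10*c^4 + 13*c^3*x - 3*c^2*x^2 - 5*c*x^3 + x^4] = -6*c^2 - 30*c*x + 12*x^2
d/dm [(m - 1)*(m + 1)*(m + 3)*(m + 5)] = 4*m^3 + 24*m^2 + 28*m - 8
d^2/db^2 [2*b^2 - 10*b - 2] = 4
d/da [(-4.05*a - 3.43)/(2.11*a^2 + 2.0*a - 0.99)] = (8.5455*a^2 + 14.4746*a + 10.8695)/(4.4521*a^4 + 8.44*a^3 - 0.1778*a^2 - 3.96*a + 0.9801)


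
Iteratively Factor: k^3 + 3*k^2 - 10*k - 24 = (k - 3)*(k^2 + 6*k + 8) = (k - 3)*(k + 2)*(k + 4)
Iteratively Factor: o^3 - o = (o - 1)*(o^2 + o) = o*(o - 1)*(o + 1)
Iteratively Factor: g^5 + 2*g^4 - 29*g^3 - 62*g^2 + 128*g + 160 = (g + 4)*(g^4 - 2*g^3 - 21*g^2 + 22*g + 40) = (g - 2)*(g + 4)*(g^3 - 21*g - 20) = (g - 2)*(g + 1)*(g + 4)*(g^2 - g - 20) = (g - 2)*(g + 1)*(g + 4)^2*(g - 5)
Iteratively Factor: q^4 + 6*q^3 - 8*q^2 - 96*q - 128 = (q + 2)*(q^3 + 4*q^2 - 16*q - 64) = (q + 2)*(q + 4)*(q^2 - 16) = (q + 2)*(q + 4)^2*(q - 4)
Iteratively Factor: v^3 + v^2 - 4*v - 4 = (v + 1)*(v^2 - 4) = (v - 2)*(v + 1)*(v + 2)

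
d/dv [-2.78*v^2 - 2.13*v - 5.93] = -5.56*v - 2.13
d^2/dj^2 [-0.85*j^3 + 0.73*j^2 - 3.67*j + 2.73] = 1.46 - 5.1*j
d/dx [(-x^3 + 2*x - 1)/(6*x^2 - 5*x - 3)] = (-6*x^4 + 10*x^3 - 3*x^2 + 12*x - 11)/(36*x^4 - 60*x^3 - 11*x^2 + 30*x + 9)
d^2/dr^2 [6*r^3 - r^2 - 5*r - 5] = 36*r - 2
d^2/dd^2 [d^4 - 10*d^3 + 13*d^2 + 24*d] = 12*d^2 - 60*d + 26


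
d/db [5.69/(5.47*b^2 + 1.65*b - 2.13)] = (-62.2486*b - 9.3885)/(5.47*b^2 + 1.65*b - 2.13)^2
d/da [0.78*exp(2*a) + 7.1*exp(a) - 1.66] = (1.56*exp(a) + 7.1)*exp(a)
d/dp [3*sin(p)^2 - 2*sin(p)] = 2*(3*sin(p) - 1)*cos(p)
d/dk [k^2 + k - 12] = 2*k + 1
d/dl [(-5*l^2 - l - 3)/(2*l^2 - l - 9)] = (7*l^2 + 102*l + 6)/(4*l^4 - 4*l^3 - 35*l^2 + 18*l + 81)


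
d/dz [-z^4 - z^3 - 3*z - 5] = -4*z^3 - 3*z^2 - 3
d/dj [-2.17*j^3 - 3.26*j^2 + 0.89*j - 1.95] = -6.51*j^2 - 6.52*j + 0.89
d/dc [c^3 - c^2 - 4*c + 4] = 3*c^2 - 2*c - 4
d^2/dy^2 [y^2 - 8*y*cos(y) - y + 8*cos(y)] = 8*y*cos(y) + 16*sin(y) - 8*cos(y) + 2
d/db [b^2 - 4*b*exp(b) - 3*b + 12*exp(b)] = -4*b*exp(b) + 2*b + 8*exp(b) - 3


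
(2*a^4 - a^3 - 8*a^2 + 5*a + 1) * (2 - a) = -2*a^5 + 5*a^4 + 6*a^3 - 21*a^2 + 9*a + 2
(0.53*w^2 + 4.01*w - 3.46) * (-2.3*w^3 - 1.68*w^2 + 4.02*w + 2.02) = -1.219*w^5 - 10.1134*w^4 + 3.3518*w^3 + 23.0036*w^2 - 5.809*w - 6.9892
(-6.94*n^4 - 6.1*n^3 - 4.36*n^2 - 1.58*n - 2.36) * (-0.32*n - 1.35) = 2.2208*n^5 + 11.321*n^4 + 9.6302*n^3 + 6.3916*n^2 + 2.8882*n + 3.186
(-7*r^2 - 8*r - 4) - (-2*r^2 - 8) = -5*r^2 - 8*r + 4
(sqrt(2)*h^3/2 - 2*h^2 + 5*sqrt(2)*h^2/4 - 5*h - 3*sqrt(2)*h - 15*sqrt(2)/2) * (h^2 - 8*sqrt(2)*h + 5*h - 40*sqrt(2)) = sqrt(2)*h^5/2 - 10*h^4 + 15*sqrt(2)*h^4/4 - 75*h^3 + 77*sqrt(2)*h^3/4 - 77*h^2 + 195*sqrt(2)*h^2/2 + 325*sqrt(2)*h/2 + 360*h + 600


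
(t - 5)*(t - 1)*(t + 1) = t^3 - 5*t^2 - t + 5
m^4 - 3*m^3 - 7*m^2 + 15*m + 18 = (m - 3)^2*(m + 1)*(m + 2)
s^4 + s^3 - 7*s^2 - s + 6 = (s - 2)*(s - 1)*(s + 1)*(s + 3)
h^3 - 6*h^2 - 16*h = h*(h - 8)*(h + 2)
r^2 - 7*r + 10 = (r - 5)*(r - 2)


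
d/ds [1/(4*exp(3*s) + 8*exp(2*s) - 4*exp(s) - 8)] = (-3*exp(2*s) - 4*exp(s) + 1)*exp(s)/(4*(exp(3*s) + 2*exp(2*s) - exp(s) - 2)^2)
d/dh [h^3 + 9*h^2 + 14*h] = 3*h^2 + 18*h + 14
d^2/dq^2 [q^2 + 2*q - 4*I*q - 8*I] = 2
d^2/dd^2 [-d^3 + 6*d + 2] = -6*d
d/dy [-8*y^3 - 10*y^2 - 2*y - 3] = -24*y^2 - 20*y - 2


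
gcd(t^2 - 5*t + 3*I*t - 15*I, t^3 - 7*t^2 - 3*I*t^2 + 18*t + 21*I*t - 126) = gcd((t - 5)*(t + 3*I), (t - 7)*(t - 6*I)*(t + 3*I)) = t + 3*I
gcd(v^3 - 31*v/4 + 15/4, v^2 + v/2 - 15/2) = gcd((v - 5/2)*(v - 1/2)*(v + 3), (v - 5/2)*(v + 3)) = v^2 + v/2 - 15/2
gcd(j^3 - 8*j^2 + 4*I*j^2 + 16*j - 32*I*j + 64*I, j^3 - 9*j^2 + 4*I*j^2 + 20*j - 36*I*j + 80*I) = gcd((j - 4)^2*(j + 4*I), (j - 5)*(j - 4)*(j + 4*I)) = j^2 + j*(-4 + 4*I) - 16*I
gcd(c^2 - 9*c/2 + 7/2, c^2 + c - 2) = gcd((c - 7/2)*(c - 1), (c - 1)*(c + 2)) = c - 1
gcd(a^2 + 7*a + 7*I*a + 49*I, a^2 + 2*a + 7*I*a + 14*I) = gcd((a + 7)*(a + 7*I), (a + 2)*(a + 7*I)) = a + 7*I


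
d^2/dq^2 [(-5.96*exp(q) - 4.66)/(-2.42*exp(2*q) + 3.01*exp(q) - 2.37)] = (34.9041440000001*exp(4*q) + 152.577128*exp(3*q) - 306.93102*exp(2*q) - 22.170938*exp(q) + 66.719766)*exp(q)/(14.172488*exp(6*q) - 52.883292*exp(5*q) + 107.41533*exp(4*q) - 130.852225*exp(3*q) + 105.196005*exp(2*q) - 50.720607*exp(q) + 13.312053)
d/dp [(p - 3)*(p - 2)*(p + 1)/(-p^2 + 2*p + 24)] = (-p^4 + 4*p^3 + 65*p^2 - 180*p + 12)/(p^4 - 4*p^3 - 44*p^2 + 96*p + 576)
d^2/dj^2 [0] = 0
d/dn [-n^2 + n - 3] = 1 - 2*n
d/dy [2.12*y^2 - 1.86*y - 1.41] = 4.24*y - 1.86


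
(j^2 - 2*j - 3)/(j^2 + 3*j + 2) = (j - 3)/(j + 2)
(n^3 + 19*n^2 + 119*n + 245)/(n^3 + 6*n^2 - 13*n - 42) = (n^2 + 12*n + 35)/(n^2 - n - 6)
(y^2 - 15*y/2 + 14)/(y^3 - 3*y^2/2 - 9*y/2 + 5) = (2*y^2 - 15*y + 28)/(2*y^3 - 3*y^2 - 9*y + 10)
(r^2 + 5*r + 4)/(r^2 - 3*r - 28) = (r + 1)/(r - 7)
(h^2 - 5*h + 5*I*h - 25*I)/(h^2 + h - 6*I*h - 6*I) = (h^2 + 5*h*(-1 + I) - 25*I)/(h^2 + h*(1 - 6*I) - 6*I)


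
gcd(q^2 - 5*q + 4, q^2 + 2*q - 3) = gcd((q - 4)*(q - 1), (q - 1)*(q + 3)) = q - 1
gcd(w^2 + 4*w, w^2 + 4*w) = w^2 + 4*w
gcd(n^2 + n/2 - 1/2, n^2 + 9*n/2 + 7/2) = n + 1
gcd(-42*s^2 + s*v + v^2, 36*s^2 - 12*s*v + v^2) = 6*s - v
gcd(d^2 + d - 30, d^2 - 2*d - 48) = d + 6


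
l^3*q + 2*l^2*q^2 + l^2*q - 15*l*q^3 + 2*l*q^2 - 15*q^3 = (l - 3*q)*(l + 5*q)*(l*q + q)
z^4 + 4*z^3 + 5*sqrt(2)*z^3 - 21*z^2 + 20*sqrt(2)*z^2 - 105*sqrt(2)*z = z*(z - 3)*(z + 7)*(z + 5*sqrt(2))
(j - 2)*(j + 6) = j^2 + 4*j - 12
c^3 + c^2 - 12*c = c*(c - 3)*(c + 4)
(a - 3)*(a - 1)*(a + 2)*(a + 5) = a^4 + 3*a^3 - 15*a^2 - 19*a + 30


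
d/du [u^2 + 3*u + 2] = 2*u + 3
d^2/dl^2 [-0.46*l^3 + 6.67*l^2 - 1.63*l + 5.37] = 13.34 - 2.76*l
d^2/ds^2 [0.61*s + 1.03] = 0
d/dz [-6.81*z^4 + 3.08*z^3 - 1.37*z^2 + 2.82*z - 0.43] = -27.24*z^3 + 9.24*z^2 - 2.74*z + 2.82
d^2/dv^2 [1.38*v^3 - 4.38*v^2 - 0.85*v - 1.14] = 8.28*v - 8.76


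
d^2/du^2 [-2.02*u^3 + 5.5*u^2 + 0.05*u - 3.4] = 11.0 - 12.12*u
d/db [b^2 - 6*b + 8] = 2*b - 6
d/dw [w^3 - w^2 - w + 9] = 3*w^2 - 2*w - 1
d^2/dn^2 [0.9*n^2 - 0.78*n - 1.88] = 1.80000000000000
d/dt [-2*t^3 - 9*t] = -6*t^2 - 9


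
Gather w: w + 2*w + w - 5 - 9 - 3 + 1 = 4*w - 16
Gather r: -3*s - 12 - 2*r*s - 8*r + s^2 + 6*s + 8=r*(-2*s - 8) + s^2 + 3*s - 4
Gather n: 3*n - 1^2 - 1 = 3*n - 2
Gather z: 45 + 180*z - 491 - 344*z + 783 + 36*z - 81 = 256 - 128*z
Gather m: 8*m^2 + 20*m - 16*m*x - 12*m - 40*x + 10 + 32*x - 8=8*m^2 + m*(8 - 16*x) - 8*x + 2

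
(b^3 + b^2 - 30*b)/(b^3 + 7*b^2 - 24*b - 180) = b/(b + 6)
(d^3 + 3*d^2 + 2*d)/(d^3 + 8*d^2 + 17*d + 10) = d/(d + 5)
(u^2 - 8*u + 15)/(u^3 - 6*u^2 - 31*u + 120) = (u - 5)/(u^2 - 3*u - 40)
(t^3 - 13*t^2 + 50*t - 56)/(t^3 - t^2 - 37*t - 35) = (t^2 - 6*t + 8)/(t^2 + 6*t + 5)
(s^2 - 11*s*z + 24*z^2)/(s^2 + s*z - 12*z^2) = (s - 8*z)/(s + 4*z)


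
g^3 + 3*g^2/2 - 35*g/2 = g*(g - 7/2)*(g + 5)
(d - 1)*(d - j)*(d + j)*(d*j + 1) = d^4*j - d^3*j + d^3 - d^2*j^3 - d^2 + d*j^3 - d*j^2 + j^2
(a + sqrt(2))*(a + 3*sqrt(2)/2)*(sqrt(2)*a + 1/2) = sqrt(2)*a^3 + 11*a^2/2 + 17*sqrt(2)*a/4 + 3/2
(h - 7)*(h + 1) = h^2 - 6*h - 7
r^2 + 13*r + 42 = (r + 6)*(r + 7)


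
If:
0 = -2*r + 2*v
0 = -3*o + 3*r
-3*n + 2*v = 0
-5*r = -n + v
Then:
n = 0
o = 0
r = 0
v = 0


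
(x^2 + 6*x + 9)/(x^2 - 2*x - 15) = (x + 3)/(x - 5)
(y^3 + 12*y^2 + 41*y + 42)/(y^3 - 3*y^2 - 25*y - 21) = (y^2 + 9*y + 14)/(y^2 - 6*y - 7)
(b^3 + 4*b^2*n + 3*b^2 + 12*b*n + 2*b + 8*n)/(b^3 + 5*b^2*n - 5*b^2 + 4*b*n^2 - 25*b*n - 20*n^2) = (b^2 + 3*b + 2)/(b^2 + b*n - 5*b - 5*n)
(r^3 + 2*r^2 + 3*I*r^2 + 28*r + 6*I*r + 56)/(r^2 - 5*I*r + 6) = (r^3 + r^2*(2 + 3*I) + r*(28 + 6*I) + 56)/(r^2 - 5*I*r + 6)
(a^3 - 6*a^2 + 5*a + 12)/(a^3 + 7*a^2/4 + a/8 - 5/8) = 8*(a^2 - 7*a + 12)/(8*a^2 + 6*a - 5)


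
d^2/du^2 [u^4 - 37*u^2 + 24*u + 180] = 12*u^2 - 74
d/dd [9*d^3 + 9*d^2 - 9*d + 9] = 27*d^2 + 18*d - 9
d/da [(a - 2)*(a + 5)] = 2*a + 3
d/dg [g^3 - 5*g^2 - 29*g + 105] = 3*g^2 - 10*g - 29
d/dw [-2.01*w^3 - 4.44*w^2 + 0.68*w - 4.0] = -6.03*w^2 - 8.88*w + 0.68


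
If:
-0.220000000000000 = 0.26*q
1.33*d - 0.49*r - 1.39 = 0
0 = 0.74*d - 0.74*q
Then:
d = -0.85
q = -0.85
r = -5.13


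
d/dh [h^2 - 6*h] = 2*h - 6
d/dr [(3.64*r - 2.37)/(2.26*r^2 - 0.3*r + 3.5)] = (-8.2264*r^2 + 10.7124*r + 12.029)/(5.1076*r^4 - 1.356*r^3 + 15.91*r^2 - 2.1*r + 12.25)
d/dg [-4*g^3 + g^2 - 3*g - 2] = -12*g^2 + 2*g - 3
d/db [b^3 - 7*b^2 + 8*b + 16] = 3*b^2 - 14*b + 8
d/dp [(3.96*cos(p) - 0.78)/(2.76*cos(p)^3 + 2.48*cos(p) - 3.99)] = (21.8592*cos(p)^3 - 6.4584*cos(p)^2 + 13.866)*sin(p)/(2.76*cos(p)^3 + 2.48*cos(p) - 3.99)^2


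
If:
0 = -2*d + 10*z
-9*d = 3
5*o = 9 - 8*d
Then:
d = -1/3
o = 7/3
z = -1/15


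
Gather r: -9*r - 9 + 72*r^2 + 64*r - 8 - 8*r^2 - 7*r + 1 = 64*r^2 + 48*r - 16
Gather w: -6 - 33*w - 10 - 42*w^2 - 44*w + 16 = -42*w^2 - 77*w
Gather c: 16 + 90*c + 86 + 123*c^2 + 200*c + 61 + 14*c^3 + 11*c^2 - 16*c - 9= 14*c^3 + 134*c^2 + 274*c + 154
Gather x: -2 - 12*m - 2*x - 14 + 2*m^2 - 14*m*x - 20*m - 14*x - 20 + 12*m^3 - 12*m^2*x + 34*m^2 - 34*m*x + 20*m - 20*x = 12*m^3 + 36*m^2 - 12*m + x*(-12*m^2 - 48*m - 36) - 36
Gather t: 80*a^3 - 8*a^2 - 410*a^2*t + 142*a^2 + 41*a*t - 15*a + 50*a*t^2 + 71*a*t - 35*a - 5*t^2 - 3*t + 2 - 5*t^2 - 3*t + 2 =80*a^3 + 134*a^2 - 50*a + t^2*(50*a - 10) + t*(-410*a^2 + 112*a - 6) + 4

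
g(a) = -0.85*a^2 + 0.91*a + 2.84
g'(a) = 0.91 - 1.7*a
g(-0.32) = 2.46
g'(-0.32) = 1.45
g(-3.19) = -8.71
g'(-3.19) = 6.33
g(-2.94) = -7.18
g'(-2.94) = 5.91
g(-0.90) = 1.33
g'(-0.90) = 2.44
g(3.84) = -6.20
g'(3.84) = -5.62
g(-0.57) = 2.05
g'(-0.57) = 1.88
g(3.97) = -6.94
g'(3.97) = -5.84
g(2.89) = -1.63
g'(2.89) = -4.00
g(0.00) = 2.84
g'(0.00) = 0.91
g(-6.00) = -33.22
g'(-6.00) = 11.11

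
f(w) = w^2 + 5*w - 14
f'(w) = 2*w + 5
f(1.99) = -0.09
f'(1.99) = 8.98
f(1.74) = -2.27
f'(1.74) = 8.48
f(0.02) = -13.90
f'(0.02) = 5.04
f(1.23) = -6.34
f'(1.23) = 7.46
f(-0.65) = -16.83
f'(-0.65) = 3.70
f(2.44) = 4.15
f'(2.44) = 9.88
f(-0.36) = -15.67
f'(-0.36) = 4.28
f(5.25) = 39.81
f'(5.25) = 15.50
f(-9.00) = 22.00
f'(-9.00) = -13.00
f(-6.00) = -8.00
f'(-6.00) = -7.00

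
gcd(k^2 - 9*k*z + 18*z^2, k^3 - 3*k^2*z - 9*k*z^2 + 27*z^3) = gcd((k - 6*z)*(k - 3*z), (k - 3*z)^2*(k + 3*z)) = -k + 3*z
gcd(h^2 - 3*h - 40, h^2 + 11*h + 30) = h + 5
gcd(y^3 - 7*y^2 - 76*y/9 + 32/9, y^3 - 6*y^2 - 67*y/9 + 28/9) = y^2 + y - 4/9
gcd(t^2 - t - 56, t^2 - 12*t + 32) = t - 8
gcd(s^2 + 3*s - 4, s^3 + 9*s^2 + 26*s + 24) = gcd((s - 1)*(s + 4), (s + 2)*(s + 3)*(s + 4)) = s + 4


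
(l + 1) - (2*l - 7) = 8 - l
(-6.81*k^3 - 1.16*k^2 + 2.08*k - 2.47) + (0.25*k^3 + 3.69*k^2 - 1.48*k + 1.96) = -6.56*k^3 + 2.53*k^2 + 0.6*k - 0.51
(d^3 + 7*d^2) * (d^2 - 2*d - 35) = d^5 + 5*d^4 - 49*d^3 - 245*d^2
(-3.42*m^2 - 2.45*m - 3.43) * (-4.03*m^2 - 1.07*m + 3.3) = 13.7826*m^4 + 13.5329*m^3 + 5.1584*m^2 - 4.4149*m - 11.319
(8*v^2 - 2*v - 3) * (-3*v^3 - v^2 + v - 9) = -24*v^5 - 2*v^4 + 19*v^3 - 71*v^2 + 15*v + 27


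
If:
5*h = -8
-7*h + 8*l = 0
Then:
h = -8/5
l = -7/5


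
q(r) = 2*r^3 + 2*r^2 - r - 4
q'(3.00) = 65.00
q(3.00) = 65.00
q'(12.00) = 911.00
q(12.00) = 3728.00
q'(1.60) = 20.76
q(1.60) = 7.71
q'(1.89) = 27.99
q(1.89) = 14.76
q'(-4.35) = 95.14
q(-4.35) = -126.43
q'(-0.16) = -1.49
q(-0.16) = -3.80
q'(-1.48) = 6.22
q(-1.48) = -4.62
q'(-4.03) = 80.33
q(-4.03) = -98.39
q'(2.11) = 34.15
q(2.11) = 21.58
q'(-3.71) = 66.74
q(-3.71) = -74.89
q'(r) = 6*r^2 + 4*r - 1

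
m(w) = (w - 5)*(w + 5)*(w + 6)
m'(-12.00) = 263.00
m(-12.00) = -714.00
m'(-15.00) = 470.00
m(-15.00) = -1800.00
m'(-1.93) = -36.99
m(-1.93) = -86.59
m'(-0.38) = -29.13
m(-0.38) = -139.69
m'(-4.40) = -19.72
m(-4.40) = -9.02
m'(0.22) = -22.21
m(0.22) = -155.20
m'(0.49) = -18.40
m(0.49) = -160.69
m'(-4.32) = -20.85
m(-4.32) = -10.65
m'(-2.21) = -36.87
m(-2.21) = -76.24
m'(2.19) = 15.67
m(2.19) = -165.47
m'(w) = (w - 5)*(w + 5) + (w - 5)*(w + 6) + (w + 5)*(w + 6) = 3*w^2 + 12*w - 25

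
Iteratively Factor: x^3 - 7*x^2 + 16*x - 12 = (x - 2)*(x^2 - 5*x + 6) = (x - 2)^2*(x - 3)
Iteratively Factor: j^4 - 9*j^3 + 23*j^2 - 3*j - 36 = (j - 3)*(j^3 - 6*j^2 + 5*j + 12) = (j - 4)*(j - 3)*(j^2 - 2*j - 3) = (j - 4)*(j - 3)*(j + 1)*(j - 3)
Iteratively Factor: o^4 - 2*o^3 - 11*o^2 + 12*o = (o)*(o^3 - 2*o^2 - 11*o + 12) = o*(o - 1)*(o^2 - o - 12) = o*(o - 4)*(o - 1)*(o + 3)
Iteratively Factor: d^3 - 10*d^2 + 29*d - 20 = (d - 4)*(d^2 - 6*d + 5) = (d - 4)*(d - 1)*(d - 5)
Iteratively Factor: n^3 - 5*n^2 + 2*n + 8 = (n + 1)*(n^2 - 6*n + 8) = (n - 4)*(n + 1)*(n - 2)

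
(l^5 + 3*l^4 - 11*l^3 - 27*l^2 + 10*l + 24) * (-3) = -3*l^5 - 9*l^4 + 33*l^3 + 81*l^2 - 30*l - 72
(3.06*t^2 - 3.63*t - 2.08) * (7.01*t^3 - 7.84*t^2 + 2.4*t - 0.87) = 21.4506*t^5 - 49.4367*t^4 + 21.2224*t^3 + 4.933*t^2 - 1.8339*t + 1.8096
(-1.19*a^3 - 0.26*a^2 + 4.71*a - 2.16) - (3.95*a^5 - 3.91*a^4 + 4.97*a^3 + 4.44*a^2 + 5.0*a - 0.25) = -3.95*a^5 + 3.91*a^4 - 6.16*a^3 - 4.7*a^2 - 0.29*a - 1.91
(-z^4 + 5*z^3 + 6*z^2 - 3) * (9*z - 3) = -9*z^5 + 48*z^4 + 39*z^3 - 18*z^2 - 27*z + 9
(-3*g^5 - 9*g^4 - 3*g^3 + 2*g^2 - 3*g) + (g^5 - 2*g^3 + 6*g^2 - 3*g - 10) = -2*g^5 - 9*g^4 - 5*g^3 + 8*g^2 - 6*g - 10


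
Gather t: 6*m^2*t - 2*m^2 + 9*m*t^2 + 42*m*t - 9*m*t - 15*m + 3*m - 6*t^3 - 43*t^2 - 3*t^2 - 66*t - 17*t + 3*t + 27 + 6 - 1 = -2*m^2 - 12*m - 6*t^3 + t^2*(9*m - 46) + t*(6*m^2 + 33*m - 80) + 32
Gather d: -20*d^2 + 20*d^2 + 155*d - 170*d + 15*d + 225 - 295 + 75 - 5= 0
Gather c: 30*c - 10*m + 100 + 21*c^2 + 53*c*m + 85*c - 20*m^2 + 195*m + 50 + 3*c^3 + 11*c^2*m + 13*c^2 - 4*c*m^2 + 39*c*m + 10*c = 3*c^3 + c^2*(11*m + 34) + c*(-4*m^2 + 92*m + 125) - 20*m^2 + 185*m + 150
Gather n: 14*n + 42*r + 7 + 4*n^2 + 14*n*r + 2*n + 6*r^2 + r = 4*n^2 + n*(14*r + 16) + 6*r^2 + 43*r + 7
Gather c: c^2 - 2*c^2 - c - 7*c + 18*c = -c^2 + 10*c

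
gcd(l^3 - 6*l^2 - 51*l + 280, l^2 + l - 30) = l - 5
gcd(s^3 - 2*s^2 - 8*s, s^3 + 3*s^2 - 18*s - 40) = s^2 - 2*s - 8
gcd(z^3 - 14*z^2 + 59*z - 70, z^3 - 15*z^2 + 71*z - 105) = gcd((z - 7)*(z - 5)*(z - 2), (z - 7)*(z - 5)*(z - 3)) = z^2 - 12*z + 35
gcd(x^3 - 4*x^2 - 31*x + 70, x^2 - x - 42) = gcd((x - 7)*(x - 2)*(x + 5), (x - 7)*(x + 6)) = x - 7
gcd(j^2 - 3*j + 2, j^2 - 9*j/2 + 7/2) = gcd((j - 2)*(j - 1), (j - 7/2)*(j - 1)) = j - 1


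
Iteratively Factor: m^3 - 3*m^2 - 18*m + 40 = (m - 2)*(m^2 - m - 20) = (m - 2)*(m + 4)*(m - 5)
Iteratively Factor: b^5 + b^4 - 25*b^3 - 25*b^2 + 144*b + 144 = (b + 1)*(b^4 - 25*b^2 + 144) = (b + 1)*(b + 4)*(b^3 - 4*b^2 - 9*b + 36) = (b - 3)*(b + 1)*(b + 4)*(b^2 - b - 12) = (b - 3)*(b + 1)*(b + 3)*(b + 4)*(b - 4)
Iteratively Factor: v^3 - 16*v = (v + 4)*(v^2 - 4*v) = (v - 4)*(v + 4)*(v)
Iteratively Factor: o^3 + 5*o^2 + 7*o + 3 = (o + 3)*(o^2 + 2*o + 1) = (o + 1)*(o + 3)*(o + 1)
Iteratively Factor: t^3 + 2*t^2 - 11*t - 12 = (t - 3)*(t^2 + 5*t + 4) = (t - 3)*(t + 4)*(t + 1)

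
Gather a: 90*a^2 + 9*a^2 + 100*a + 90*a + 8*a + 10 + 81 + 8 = 99*a^2 + 198*a + 99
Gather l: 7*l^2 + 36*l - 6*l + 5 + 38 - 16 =7*l^2 + 30*l + 27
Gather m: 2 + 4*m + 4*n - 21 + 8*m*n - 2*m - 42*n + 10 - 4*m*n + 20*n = m*(4*n + 2) - 18*n - 9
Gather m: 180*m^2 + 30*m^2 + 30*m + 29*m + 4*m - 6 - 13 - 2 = 210*m^2 + 63*m - 21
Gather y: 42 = 42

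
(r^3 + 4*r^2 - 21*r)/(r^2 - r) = (r^2 + 4*r - 21)/(r - 1)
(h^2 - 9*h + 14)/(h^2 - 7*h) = (h - 2)/h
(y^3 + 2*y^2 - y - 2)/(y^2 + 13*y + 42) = (y^3 + 2*y^2 - y - 2)/(y^2 + 13*y + 42)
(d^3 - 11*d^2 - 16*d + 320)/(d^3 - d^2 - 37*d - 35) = (d^2 - 16*d + 64)/(d^2 - 6*d - 7)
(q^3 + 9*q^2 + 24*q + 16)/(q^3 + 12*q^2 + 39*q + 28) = (q + 4)/(q + 7)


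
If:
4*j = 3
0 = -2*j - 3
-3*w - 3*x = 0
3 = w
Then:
No Solution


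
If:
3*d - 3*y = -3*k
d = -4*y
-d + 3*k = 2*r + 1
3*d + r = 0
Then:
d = 4/5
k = -1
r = -12/5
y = -1/5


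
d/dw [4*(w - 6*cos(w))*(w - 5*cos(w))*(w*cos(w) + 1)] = -4*w^3*sin(w) + 44*w^2*sin(2*w) + 12*w^2*cos(w) - 46*w*sin(w) - 90*w*sin(3*w) - 44*w*cos(2*w) - 36*w - 120*sin(2*w) + 46*cos(w) + 30*cos(3*w)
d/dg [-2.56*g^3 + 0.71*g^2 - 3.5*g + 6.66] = -7.68*g^2 + 1.42*g - 3.5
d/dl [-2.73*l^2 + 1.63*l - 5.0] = 1.63 - 5.46*l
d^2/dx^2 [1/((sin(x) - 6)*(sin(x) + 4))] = (-4*sin(x)^4 + 6*sin(x)^3 - 94*sin(x)^2 + 36*sin(x) + 56)/((sin(x) - 6)^3*(sin(x) + 4)^3)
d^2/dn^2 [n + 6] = 0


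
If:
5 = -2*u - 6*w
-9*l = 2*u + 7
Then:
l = 2*w/3 - 2/9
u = -3*w - 5/2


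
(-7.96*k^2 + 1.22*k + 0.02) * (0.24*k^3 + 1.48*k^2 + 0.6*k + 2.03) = -1.9104*k^5 - 11.488*k^4 - 2.9656*k^3 - 15.3972*k^2 + 2.4886*k + 0.0406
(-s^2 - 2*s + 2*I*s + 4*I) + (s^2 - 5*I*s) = -2*s - 3*I*s + 4*I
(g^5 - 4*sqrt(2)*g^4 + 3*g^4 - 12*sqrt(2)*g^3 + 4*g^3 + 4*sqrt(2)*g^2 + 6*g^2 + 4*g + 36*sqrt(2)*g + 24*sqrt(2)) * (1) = g^5 - 4*sqrt(2)*g^4 + 3*g^4 - 12*sqrt(2)*g^3 + 4*g^3 + 4*sqrt(2)*g^2 + 6*g^2 + 4*g + 36*sqrt(2)*g + 24*sqrt(2)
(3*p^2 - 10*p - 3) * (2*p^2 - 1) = 6*p^4 - 20*p^3 - 9*p^2 + 10*p + 3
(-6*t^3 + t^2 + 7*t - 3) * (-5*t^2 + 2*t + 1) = 30*t^5 - 17*t^4 - 39*t^3 + 30*t^2 + t - 3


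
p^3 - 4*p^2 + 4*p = p*(p - 2)^2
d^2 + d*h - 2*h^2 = (d - h)*(d + 2*h)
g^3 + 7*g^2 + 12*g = g*(g + 3)*(g + 4)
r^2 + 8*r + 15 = (r + 3)*(r + 5)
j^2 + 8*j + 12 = (j + 2)*(j + 6)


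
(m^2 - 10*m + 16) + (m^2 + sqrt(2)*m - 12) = 2*m^2 - 10*m + sqrt(2)*m + 4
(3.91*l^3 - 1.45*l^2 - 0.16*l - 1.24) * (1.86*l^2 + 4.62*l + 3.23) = 7.2726*l^5 + 15.3672*l^4 + 5.6327*l^3 - 7.7291*l^2 - 6.2456*l - 4.0052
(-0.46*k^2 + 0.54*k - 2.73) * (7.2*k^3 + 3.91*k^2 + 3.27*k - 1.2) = -3.312*k^5 + 2.0894*k^4 - 19.0488*k^3 - 8.3565*k^2 - 9.5751*k + 3.276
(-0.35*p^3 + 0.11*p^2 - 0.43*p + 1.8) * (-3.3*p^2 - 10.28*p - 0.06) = 1.155*p^5 + 3.235*p^4 + 0.3092*p^3 - 1.5262*p^2 - 18.4782*p - 0.108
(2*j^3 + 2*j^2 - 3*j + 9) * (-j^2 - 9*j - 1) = -2*j^5 - 20*j^4 - 17*j^3 + 16*j^2 - 78*j - 9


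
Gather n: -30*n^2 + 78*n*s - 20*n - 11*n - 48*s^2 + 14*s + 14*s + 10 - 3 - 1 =-30*n^2 + n*(78*s - 31) - 48*s^2 + 28*s + 6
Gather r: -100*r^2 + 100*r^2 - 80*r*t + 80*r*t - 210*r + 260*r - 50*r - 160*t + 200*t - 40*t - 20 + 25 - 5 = 0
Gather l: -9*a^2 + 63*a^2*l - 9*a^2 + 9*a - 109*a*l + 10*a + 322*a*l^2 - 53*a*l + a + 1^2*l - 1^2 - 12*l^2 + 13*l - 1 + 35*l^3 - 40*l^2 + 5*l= -18*a^2 + 20*a + 35*l^3 + l^2*(322*a - 52) + l*(63*a^2 - 162*a + 19) - 2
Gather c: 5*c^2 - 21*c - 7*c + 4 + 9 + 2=5*c^2 - 28*c + 15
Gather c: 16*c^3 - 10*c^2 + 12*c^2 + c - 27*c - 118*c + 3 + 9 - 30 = 16*c^3 + 2*c^2 - 144*c - 18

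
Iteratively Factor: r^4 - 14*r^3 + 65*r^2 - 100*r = (r - 5)*(r^3 - 9*r^2 + 20*r) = r*(r - 5)*(r^2 - 9*r + 20) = r*(r - 5)*(r - 4)*(r - 5)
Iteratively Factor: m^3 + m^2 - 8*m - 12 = (m + 2)*(m^2 - m - 6) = (m + 2)^2*(m - 3)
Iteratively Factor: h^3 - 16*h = (h)*(h^2 - 16) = h*(h - 4)*(h + 4)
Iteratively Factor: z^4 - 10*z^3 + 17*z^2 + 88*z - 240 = (z + 3)*(z^3 - 13*z^2 + 56*z - 80) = (z - 5)*(z + 3)*(z^2 - 8*z + 16) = (z - 5)*(z - 4)*(z + 3)*(z - 4)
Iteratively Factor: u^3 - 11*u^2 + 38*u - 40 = (u - 4)*(u^2 - 7*u + 10) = (u - 5)*(u - 4)*(u - 2)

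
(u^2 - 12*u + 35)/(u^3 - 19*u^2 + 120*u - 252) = (u - 5)/(u^2 - 12*u + 36)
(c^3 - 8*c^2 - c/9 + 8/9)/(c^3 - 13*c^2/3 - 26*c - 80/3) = (9*c^2 - 1)/(3*(3*c^2 + 11*c + 10))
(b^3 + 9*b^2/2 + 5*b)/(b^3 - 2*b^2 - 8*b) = (b + 5/2)/(b - 4)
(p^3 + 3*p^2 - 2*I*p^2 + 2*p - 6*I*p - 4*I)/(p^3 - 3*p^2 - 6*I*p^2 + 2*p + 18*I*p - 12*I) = (p^3 + p^2*(3 - 2*I) + p*(2 - 6*I) - 4*I)/(p^3 + p^2*(-3 - 6*I) + p*(2 + 18*I) - 12*I)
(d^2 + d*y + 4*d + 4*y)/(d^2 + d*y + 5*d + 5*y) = (d + 4)/(d + 5)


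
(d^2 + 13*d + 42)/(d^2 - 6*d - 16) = (d^2 + 13*d + 42)/(d^2 - 6*d - 16)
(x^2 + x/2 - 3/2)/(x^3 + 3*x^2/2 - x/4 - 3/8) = 4*(x - 1)/(4*x^2 - 1)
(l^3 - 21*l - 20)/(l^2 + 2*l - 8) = (l^2 - 4*l - 5)/(l - 2)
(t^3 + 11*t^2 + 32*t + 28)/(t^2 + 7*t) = t + 4 + 4/t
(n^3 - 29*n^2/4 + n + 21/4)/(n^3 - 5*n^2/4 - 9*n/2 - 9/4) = (n^2 - 8*n + 7)/(n^2 - 2*n - 3)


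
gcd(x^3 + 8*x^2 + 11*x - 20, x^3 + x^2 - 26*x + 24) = x - 1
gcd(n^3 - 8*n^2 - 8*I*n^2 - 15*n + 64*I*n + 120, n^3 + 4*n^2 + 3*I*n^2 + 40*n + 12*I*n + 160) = n - 5*I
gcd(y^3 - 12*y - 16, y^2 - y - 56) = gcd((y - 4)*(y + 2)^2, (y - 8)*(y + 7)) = 1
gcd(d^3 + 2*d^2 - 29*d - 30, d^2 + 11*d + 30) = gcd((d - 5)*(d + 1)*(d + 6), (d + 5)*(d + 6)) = d + 6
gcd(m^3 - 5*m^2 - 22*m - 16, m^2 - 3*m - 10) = m + 2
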